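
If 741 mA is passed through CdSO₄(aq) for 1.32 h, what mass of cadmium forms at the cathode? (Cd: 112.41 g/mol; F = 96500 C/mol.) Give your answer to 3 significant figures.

Q = 0.741 A × 4752 s = 3521 C
n(e⁻) = Q/F = 3521/96500 = 0.03649 mol
Cd²⁺ + 2e⁻ → Cd, so n(Cd) = 0.03649 / 2 = 0.01825 mol
m = 0.01825 × 112.41 = 2.05 g

2.05 g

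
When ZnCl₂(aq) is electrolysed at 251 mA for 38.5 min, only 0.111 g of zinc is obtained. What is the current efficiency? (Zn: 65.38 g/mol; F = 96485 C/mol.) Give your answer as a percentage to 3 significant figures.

56.5%

Q = 0.251 × 2310 = 579.8 C
n(e⁻) = 579.8 / 96485 = 0.006009 mol
Zn²⁺ + 2e⁻ → Zn, so theoretical n(Zn) = 0.003005 mol → 0.1965 g
Efficiency = 0.111 / 0.1965 = 0.5649 = 56.5%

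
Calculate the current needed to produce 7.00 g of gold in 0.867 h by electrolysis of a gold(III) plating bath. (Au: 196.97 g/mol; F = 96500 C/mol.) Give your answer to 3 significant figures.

3.30 A

n(Au) = 7.00 / 196.97 = 0.03554 mol
Au³⁺ + 3e⁻ → Au, so n(e⁻) = 3 × 0.03554 = 0.1066 mol
Q = 0.1066 × 96500 = 10290 C
I = Q / t = 10290 / 3121.2 s = 3.30 A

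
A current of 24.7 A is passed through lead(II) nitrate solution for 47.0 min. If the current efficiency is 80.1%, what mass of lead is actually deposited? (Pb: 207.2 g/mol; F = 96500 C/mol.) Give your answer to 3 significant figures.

59.9 g

Q = 24.7 × 2820 = 69650 C
n(e⁻) = 69650 / 96500 = 0.7218 mol
Pb²⁺ + 2e⁻ → Pb, so theoretical m(Pb) = 0.3609 × 207.2 = 74.78 g
Actual mass = 80.1% × 74.78 = 59.9 g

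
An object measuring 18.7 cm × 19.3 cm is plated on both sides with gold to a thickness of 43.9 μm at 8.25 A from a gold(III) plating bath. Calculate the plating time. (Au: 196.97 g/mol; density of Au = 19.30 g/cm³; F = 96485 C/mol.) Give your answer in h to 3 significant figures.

Plated area = 2 × 18.7 × 19.3 = 721.8 cm²
Volume = 721.8 × 43.9×10⁻⁴ cm = 3.169 cm³
m(Au) = 3.169 × 19.30 = 61.16 g
n(Au) = 61.16 / 196.97 = 0.3105 mol; n(e⁻) = 3 × 0.3105 = 0.9315 mol
Q = 0.9315 × 96485 = 89880 C
t = 89880 / 8.25 = 10890 s = 3.03 h

3.03 h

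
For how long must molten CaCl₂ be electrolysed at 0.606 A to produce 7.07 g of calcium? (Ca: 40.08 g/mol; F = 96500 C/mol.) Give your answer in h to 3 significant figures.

n(Ca) = 7.07 / 40.08 = 0.1764 mol
Ca²⁺ + 2e⁻ → Ca, so n(e⁻) = 2 × 0.1764 = 0.3528 mol
Q = 0.3528 × 96500 = 34050 C
t = Q / I = 34050 / 0.606 = 56190 s = 15.6 h

15.6 h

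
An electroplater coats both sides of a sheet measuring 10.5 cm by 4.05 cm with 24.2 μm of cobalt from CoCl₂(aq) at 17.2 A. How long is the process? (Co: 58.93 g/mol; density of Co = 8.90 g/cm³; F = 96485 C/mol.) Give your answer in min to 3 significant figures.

5.81 min

Plated area = 2 × 10.5 × 4.05 = 85.05 cm²
Volume = 85.05 × 24.2×10⁻⁴ cm = 0.2058 cm³
m(Co) = 0.2058 × 8.90 = 1.832 g
n(Co) = 1.832 / 58.93 = 0.03109 mol; n(e⁻) = 2 × 0.03109 = 0.06218 mol
Q = 0.06218 × 96485 = 5999 C
t = 5999 / 17.2 = 348.8 s = 5.81 min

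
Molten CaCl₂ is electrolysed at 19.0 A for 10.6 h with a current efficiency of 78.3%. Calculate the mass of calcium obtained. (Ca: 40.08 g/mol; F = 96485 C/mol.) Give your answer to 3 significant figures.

Q = 19.0 × 38160 = 7.250×10^5 C
n(e⁻) = 7.250×10^5 / 96485 = 7.514 mol
Ca²⁺ + 2e⁻ → Ca, so theoretical m(Ca) = 3.757 × 40.08 = 150.6 g
Actual mass = 78.3% × 150.6 = 118 g

118 g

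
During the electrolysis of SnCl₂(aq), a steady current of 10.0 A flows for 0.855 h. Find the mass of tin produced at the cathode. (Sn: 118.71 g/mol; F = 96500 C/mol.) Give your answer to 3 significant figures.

18.9 g

Charge passed = 10.0 × 3078 = 30780 C
n(e⁻) = 30780 / 96500 = 0.3190 mol
Sn²⁺ + 2e⁻ → Sn, so n(Sn) = 0.3190 / 2 = 0.1595 mol
m = 0.1595 × 118.71 = 18.9 g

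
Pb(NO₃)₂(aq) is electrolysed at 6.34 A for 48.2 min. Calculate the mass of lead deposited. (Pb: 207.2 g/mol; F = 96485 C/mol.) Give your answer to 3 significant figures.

Charge passed = 6.34 × 2892 = 18340 C
Moles of electrons = 18340 / 96485 = 0.1901 mol
Pb²⁺ + 2e⁻ → Pb, so n(Pb) = 0.1901 / 2 = 0.09505 mol
m = 0.09505 × 207.2 = 19.7 g

19.7 g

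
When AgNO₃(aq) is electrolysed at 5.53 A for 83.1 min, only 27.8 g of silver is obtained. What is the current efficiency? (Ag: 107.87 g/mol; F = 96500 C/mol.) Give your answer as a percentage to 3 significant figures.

Q = 5.53 × 4986 = 27570 C
n(e⁻) = 27570 / 96500 = 0.2857 mol
Ag⁺ + e⁻ → Ag, so theoretical n(Ag) = 0.2857 mol → 30.82 g
Efficiency = 27.8 / 30.82 = 0.9020 = 90.2%

90.2%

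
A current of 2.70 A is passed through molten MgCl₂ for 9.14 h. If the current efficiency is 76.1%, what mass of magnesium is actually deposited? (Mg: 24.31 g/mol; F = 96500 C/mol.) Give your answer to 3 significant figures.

8.52 g

Q = 2.70 × 32904 = 88840 C
n(e⁻) = 88840 / 96500 = 0.9206 mol
Mg²⁺ + 2e⁻ → Mg, so theoretical m(Mg) = 0.4603 × 24.31 = 11.19 g
Actual mass = 76.1% × 11.19 = 8.52 g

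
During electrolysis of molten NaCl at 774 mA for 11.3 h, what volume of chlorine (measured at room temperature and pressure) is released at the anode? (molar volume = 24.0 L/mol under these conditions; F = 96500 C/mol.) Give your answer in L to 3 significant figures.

Q = 0.774 A × 40680 s = 31490 C
n(e⁻) = 31490 / 96500 = 0.3263 mol
2Cl⁻ → Cl₂ + 2e⁻, so n(Cl₂) = 0.3263 / 2 = 0.1632 mol
V = 0.1632 × 24.0 = 3.917 L

3.92 L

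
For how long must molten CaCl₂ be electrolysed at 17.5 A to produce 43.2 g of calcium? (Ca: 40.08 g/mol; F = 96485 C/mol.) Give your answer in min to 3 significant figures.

198 min

n(Ca) = 43.2 / 40.08 = 1.078 mol
Ca²⁺ + 2e⁻ → Ca, so n(e⁻) = 2 × 1.078 = 2.156 mol
Q = 2.156 × 96485 = 2.080×10^5 C
t = Q / I = 2.080×10^5 / 17.5 = 11890 s = 198 min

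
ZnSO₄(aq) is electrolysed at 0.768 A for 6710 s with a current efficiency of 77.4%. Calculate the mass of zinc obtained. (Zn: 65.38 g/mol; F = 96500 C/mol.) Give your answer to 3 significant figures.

1.35 g

Q = 0.768 × 6710 = 5153 C
n(e⁻) = 5153 / 96500 = 0.05340 mol
Zn²⁺ + 2e⁻ → Zn, so theoretical m(Zn) = 0.02670 × 65.38 = 1.746 g
Actual mass = 77.4% × 1.746 = 1.35 g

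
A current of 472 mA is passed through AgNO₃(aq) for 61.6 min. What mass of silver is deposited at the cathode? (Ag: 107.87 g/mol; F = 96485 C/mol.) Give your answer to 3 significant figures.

Charge passed = 0.472 × 3696 = 1745 C
n(e⁻) = Q/F = 1745/96485 = 0.01809 mol
Ag⁺ + e⁻ → Ag, so n(Ag) = 0.01809 mol
m = 0.01809 × 107.87 = 1.95 g

1.95 g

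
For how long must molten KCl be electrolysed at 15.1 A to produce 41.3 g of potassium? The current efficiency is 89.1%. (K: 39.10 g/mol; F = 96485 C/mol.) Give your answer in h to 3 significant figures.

n(K) = 41.3 / 39.10 = 1.056 mol
K⁺ + e⁻ → K, so n(e⁻) = 1.056 mol
Q = 1.056 × 96485 / 0.891 = 1.144×10^5 C
t = Q / I = 1.144×10^5 / 15.1 = 7576 s = 2.10 h

2.10 h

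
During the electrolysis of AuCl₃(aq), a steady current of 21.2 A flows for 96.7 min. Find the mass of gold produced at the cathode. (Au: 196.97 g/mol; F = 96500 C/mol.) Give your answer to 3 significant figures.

Q = It = 21.2 × 5802 = 1.230×10^5 C
Moles of electrons = 1.230×10^5 / 96500 = 1.275 mol
Au³⁺ + 3e⁻ → Au, so n(Au) = 1.275 / 3 = 0.4250 mol
m = 0.4250 × 196.97 = 83.7 g

83.7 g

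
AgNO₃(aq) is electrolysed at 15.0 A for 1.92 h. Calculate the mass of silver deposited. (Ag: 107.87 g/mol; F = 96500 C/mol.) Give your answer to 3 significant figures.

Q = It = 15.0 × 6912 = 1.037×10^5 C
n(e⁻) = Q/F = 1.037×10^5/96500 = 1.075 mol
Ag⁺ + e⁻ → Ag, so n(Ag) = 1.075 mol
m = 1.075 × 107.87 = 116 g

116 g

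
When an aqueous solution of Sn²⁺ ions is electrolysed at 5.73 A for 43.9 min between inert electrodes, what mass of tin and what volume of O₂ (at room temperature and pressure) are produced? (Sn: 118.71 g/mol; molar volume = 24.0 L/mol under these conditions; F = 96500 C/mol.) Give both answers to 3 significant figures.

Q = 5.73 × 2634 = 15090 C; n(e⁻) = 15090 / 96500 = 0.1564 mol
Cathode: Sn²⁺ + 2e⁻ → Sn → n(Sn) = 0.1564/2 = 0.07820 mol → 9.28 g
Anode: 2H₂O → O₂ + 4H⁺ + 4e⁻ → n(O₂) = 0.1564/4 = 0.03910 mol → 0.938 L

9.28 g Sn; 0.938 L O₂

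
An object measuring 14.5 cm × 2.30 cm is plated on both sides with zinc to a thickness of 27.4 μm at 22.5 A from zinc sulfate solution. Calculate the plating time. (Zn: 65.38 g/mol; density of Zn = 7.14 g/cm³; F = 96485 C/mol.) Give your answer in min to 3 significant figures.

Plated area = 2 × 14.5 × 2.30 = 66.70 cm²
Volume = 66.70 × 27.4×10⁻⁴ cm = 0.1828 cm³
m(Zn) = 0.1828 × 7.14 = 1.305 g
n(Zn) = 1.305 / 65.38 = 0.01996 mol; n(e⁻) = 2 × 0.01996 = 0.03992 mol
Q = 0.03992 × 96485 = 3852 C
t = 3852 / 22.5 = 171.2 s = 2.85 min

2.85 min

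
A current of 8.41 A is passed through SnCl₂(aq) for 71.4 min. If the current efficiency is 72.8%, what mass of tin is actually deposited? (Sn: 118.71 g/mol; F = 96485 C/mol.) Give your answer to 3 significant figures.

Q = 8.41 × 4284 = 36030 C
n(e⁻) = 36030 / 96485 = 0.3734 mol
Sn²⁺ + 2e⁻ → Sn, so theoretical m(Sn) = 0.1867 × 118.71 = 22.16 g
Actual mass = 72.8% × 22.16 = 16.1 g

16.1 g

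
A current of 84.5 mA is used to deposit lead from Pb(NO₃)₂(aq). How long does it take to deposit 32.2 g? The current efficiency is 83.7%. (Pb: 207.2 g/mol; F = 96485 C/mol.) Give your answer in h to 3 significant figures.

118 h

n(Pb) = 32.2 / 207.2 = 0.1554 mol
Pb²⁺ + 2e⁻ → Pb, so n(e⁻) = 2 × 0.1554 = 0.3108 mol
Q = 0.3108 × 96485 / 0.837 = 35830 C
t = Q / I = 35830 / 0.0845 = 4.240×10^5 s = 118 h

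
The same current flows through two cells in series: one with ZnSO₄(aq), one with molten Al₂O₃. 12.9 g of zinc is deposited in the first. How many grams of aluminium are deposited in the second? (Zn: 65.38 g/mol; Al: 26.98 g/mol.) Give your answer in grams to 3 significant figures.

n(Zn) = 12.9 / 65.38 = 0.1973 mol
Zn²⁺ + 2e⁻ → Zn, so n(e⁻) = 2 × 0.1973 = 0.3946 mol
The cells are in series, so the same charge (and hence the same n(e⁻) = 0.3946 mol) passes through both.
Al³⁺ + 3e⁻ → Al, so n(Al) = 0.3946 / 3 = 0.1315 mol
m(Al) = 0.1315 × 26.98 = 3.55 g

3.55 g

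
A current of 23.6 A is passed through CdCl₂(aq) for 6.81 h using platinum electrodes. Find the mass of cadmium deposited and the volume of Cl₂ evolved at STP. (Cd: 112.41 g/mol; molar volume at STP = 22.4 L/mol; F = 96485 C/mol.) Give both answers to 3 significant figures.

337 g Cd; 67.2 L Cl₂

Q = 23.6 × 24516 = 5.786×10^5 C; n(e⁻) = 5.786×10^5 / 96485 = 5.997 mol
Cathode: Cd²⁺ + 2e⁻ → Cd → n(Cd) = 5.997/2 = 2.999 mol → 337 g
Anode: 2Cl⁻ → Cl₂ + 2e⁻ → n(Cl₂) = 5.997/2 = 2.999 mol → 67.2 L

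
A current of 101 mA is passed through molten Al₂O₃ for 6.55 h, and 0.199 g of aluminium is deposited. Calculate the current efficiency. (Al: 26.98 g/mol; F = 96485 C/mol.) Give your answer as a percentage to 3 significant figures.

89.6%

Q = 0.101 × 23580 = 2382 C
n(e⁻) = 2382 / 96485 = 0.02469 mol
Al³⁺ + 3e⁻ → Al, so theoretical n(Al) = 0.008230 mol → 0.2220 g
Efficiency = 0.199 / 0.2220 = 0.8964 = 89.6%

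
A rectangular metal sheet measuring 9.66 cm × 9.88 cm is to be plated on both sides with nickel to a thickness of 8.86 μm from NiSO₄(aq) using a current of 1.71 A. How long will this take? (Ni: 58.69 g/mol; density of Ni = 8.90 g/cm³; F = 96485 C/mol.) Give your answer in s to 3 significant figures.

2890 s

Plated area = 2 × 9.66 × 9.88 = 190.9 cm²
Volume = 190.9 × 8.86×10⁻⁴ cm = 0.1691 cm³
m(Ni) = 0.1691 × 8.90 = 1.505 g
n(Ni) = 1.505 / 58.69 = 0.02564 mol; n(e⁻) = 2 × 0.02564 = 0.05128 mol
Q = 0.05128 × 96485 = 4948 C
t = 4948 / 1.71 = 2894 s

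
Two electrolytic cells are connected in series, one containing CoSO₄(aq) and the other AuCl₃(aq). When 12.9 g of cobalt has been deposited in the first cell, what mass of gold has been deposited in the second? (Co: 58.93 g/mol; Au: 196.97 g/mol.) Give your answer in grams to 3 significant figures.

28.7 g

n(Co) = 12.9 / 58.93 = 0.2189 mol
Co²⁺ + 2e⁻ → Co, so n(e⁻) = 2 × 0.2189 = 0.4378 mol
The cells are in series, so the same charge (and hence the same n(e⁻) = 0.4378 mol) passes through both.
Au³⁺ + 3e⁻ → Au, so n(Au) = 0.4378 / 3 = 0.1459 mol
m(Au) = 0.1459 × 196.97 = 28.7 g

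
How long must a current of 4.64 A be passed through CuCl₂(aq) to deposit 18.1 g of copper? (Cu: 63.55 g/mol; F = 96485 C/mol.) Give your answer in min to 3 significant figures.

n(Cu) = 18.1 / 63.55 = 0.2848 mol
Cu²⁺ + 2e⁻ → Cu, so n(e⁻) = 2 × 0.2848 = 0.5696 mol
Q = 0.5696 × 96485 = 54960 C
t = Q / I = 54960 / 4.64 = 11840 s = 197 min

197 min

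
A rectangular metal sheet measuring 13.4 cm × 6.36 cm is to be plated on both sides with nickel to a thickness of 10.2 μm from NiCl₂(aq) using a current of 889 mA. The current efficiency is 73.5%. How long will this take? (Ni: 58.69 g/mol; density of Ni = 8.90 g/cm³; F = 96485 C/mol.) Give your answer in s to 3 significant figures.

7790 s

Plated area = 2 × 13.4 × 6.36 = 170.4 cm²
Volume = 170.4 × 10.2×10⁻⁴ cm = 0.1738 cm³
m(Ni) = 0.1738 × 8.90 = 1.547 g
n(Ni) = 1.547 / 58.69 = 0.02636 mol; n(e⁻) = 2 × 0.02636 = 0.05272 mol
Q = 0.05272 × 96485 / 0.735 = 6921 C
t = 6921 / 0.889 = 7785 s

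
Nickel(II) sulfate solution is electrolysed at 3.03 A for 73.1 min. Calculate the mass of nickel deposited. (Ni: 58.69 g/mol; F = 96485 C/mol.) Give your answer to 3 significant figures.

4.04 g

Q = It = 3.03 × 4386 = 13290 C
Moles of electrons = 13290 / 96485 = 0.1377 mol
Ni²⁺ + 2e⁻ → Ni, so n(Ni) = 0.1377 / 2 = 0.06885 mol
m = 0.06885 × 58.69 = 4.04 g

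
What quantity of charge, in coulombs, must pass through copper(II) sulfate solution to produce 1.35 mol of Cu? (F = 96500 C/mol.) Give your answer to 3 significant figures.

Cu²⁺ + 2e⁻ → Cu, so n(e⁻) = 2 × 1.35 = 2.700 mol
Q = 2.700 × 96500 = 2.606×10^5 C

2.61×10^5 C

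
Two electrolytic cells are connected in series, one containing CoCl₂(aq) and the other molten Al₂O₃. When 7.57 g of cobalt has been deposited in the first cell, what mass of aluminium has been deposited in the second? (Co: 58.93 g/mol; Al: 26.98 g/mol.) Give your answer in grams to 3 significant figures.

2.31 g

n(Co) = 7.57 / 58.93 = 0.1285 mol
Co²⁺ + 2e⁻ → Co, so n(e⁻) = 2 × 0.1285 = 0.2570 mol
Since the cells are in series, n(e⁻) in the Al cell is also 0.2570 mol.
Al³⁺ + 3e⁻ → Al, so n(Al) = 0.2570 / 3 = 0.08567 mol
m(Al) = 0.08567 × 26.98 = 2.31 g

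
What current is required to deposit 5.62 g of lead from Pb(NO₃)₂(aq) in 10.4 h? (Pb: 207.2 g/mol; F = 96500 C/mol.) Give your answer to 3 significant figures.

n(Pb) = 5.62 / 207.2 = 0.02712 mol
Pb²⁺ + 2e⁻ → Pb, so n(e⁻) = 2 × 0.02712 = 0.05424 mol
Q = 0.05424 × 96500 = 5234 C
I = Q / t = 5234 / 37440 s = 0.140 A

0.140 A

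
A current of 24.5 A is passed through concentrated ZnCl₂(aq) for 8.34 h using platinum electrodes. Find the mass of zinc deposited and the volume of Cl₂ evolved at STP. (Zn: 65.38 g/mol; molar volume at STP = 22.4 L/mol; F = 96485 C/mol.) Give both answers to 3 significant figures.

249 g Zn; 85.4 L Cl₂

Q = 24.5 × 30024 = 7.356×10^5 C; n(e⁻) = 7.356×10^5 / 96485 = 7.624 mol
Cathode: Zn²⁺ + 2e⁻ → Zn → n(Zn) = 7.624/2 = 3.812 mol → 249 g
Anode: 2Cl⁻ → Cl₂ + 2e⁻ → n(Cl₂) = 7.624/2 = 3.812 mol → 85.4 L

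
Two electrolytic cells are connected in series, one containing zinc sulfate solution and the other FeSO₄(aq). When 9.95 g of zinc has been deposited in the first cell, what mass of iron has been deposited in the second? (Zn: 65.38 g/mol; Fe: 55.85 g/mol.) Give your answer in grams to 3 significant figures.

8.50 g

n(Zn) = 9.95 / 65.38 = 0.1522 mol
Zn²⁺ + 2e⁻ → Zn, so n(e⁻) = 2 × 0.1522 = 0.3044 mol
The cells are in series, so the same charge (and hence the same n(e⁻) = 0.3044 mol) passes through both.
Fe²⁺ + 2e⁻ → Fe, so n(Fe) = 0.3044 / 2 = 0.1522 mol
m(Fe) = 0.1522 × 55.85 = 8.50 g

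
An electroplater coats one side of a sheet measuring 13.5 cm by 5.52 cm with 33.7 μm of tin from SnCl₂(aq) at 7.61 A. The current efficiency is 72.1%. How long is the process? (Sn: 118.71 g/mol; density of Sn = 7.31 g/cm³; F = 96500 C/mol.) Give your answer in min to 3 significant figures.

9.07 min

Plated area = 13.5 × 5.52 = 74.52 cm²
Volume = 74.52 × 33.7×10⁻⁴ cm = 0.2511 cm³
m(Sn) = 0.2511 × 7.31 = 1.836 g
n(Sn) = 1.836 / 118.71 = 0.01547 mol; n(e⁻) = 2 × 0.01547 = 0.03094 mol
Q = 0.03094 × 96500 / 0.721 = 4141 C
t = 4141 / 7.61 = 544.2 s = 9.07 min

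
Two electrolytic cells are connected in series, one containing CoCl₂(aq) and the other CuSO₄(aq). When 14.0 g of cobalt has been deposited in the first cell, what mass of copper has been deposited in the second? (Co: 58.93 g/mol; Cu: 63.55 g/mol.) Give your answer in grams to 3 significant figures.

15.1 g

n(Co) = 14.0 / 58.93 = 0.2376 mol
Co²⁺ + 2e⁻ → Co, so n(e⁻) = 2 × 0.2376 = 0.4752 mol
Same current for the same time ⇒ same n(e⁻) = 0.4752 mol in both cells.
Cu²⁺ + 2e⁻ → Cu, so n(Cu) = 0.4752 / 2 = 0.2376 mol
m(Cu) = 0.2376 × 63.55 = 15.1 g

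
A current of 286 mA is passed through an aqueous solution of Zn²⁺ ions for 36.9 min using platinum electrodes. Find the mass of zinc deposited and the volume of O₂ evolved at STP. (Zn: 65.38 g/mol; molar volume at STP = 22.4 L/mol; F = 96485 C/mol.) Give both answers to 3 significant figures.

Q = 0.286 × 2214 = 633.2 C; n(e⁻) = 633.2 / 96485 = 0.006563 mol
Cathode: Zn²⁺ + 2e⁻ → Zn → n(Zn) = 0.006563/2 = 0.003282 mol → 0.215 g
Anode: 2H₂O → O₂ + 4H⁺ + 4e⁻ → n(O₂) = 0.006563/4 = 0.001641 mol → 0.0368 L

0.215 g Zn; 0.0368 L O₂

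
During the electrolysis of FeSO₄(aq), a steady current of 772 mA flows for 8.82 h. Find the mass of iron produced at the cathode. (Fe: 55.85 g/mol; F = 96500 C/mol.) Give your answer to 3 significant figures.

7.09 g

Q = 0.772 A × 31752 s = 24510 C
n(e⁻) = Q/F = 24510/96500 = 0.2540 mol
Fe²⁺ + 2e⁻ → Fe, so n(Fe) = 0.2540 / 2 = 0.1270 mol
m = 0.1270 × 55.85 = 7.09 g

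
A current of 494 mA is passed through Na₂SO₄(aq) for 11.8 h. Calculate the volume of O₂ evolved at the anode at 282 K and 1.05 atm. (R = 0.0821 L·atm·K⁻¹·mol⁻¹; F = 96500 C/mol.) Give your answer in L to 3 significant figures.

Q = It = 0.494 × 42480 = 20990 C
n(e⁻) = 20990 / 96500 = 0.2175 mol
2H₂O → O₂ + 4H⁺ + 4e⁻, so n(O₂) = 0.2175 / 4 = 0.05438 mol
V = nRT/P = 0.05438 × 0.0821 × 282 / 1.05 = 1.199 L

1.20 L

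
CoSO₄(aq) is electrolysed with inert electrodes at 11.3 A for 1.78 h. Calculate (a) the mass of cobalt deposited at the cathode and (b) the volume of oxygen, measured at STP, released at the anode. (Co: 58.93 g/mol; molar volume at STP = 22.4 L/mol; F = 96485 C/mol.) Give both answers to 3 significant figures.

22.1 g Co; 4.20 L O₂

Q = 11.3 × 6408 = 72410 C; n(e⁻) = 72410 / 96485 = 0.7505 mol
Cathode: Co²⁺ + 2e⁻ → Co → n(Co) = 0.7505/2 = 0.3753 mol → 22.1 g
Anode: 2H₂O → O₂ + 4H⁺ + 4e⁻ → n(O₂) = 0.7505/4 = 0.1876 mol → 4.20 L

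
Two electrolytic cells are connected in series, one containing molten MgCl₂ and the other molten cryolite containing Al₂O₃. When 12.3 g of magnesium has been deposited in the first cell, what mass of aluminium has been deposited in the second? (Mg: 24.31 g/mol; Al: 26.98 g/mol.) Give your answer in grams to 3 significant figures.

9.10 g

n(Mg) = 12.3 / 24.31 = 0.5060 mol
Mg²⁺ + 2e⁻ → Mg, so n(e⁻) = 2 × 0.5060 = 1.012 mol
In series, the same 1.012 mol of electrons flows through the second cell.
Al³⁺ + 3e⁻ → Al, so n(Al) = 1.012 / 3 = 0.3373 mol
m(Al) = 0.3373 × 26.98 = 9.10 g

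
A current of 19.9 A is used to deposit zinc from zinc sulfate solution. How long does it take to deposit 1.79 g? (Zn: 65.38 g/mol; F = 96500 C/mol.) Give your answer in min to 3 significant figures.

n(Zn) = 1.79 / 65.38 = 0.02738 mol
Zn²⁺ + 2e⁻ → Zn, so n(e⁻) = 2 × 0.02738 = 0.05476 mol
Q = 0.05476 × 96500 = 5284 C
t = Q / I = 5284 / 19.9 = 265.5 s = 4.43 min

4.43 min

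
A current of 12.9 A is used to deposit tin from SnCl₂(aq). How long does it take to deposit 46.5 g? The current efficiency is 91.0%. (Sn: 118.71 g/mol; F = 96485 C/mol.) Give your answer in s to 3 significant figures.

n(Sn) = 46.5 / 118.71 = 0.3917 mol
Sn²⁺ + 2e⁻ → Sn, so n(e⁻) = 2 × 0.3917 = 0.7834 mol
Q = 0.7834 × 96485 / 0.910 = 83060 C
t = Q / I = 83060 / 12.9 = 6439 s

6440 s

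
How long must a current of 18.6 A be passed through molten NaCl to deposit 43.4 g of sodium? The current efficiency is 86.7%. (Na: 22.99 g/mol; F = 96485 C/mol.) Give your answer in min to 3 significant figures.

n(Na) = 43.4 / 22.99 = 1.888 mol
Na⁺ + e⁻ → Na, so n(e⁻) = 1.888 mol
Q = 1.888 × 96485 / 0.867 = 2.101×10^5 C
t = Q / I = 2.101×10^5 / 18.6 = 11300 s = 188 min

188 min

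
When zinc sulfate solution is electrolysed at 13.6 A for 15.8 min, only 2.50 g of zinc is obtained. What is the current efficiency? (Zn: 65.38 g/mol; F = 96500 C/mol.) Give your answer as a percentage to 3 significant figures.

Q = 13.6 × 948 = 12890 C
n(e⁻) = 12890 / 96500 = 0.1336 mol
Zn²⁺ + 2e⁻ → Zn, so theoretical n(Zn) = 0.06680 mol → 4.367 g
Efficiency = 2.50 / 4.367 = 0.5725 = 57.2%

57.2%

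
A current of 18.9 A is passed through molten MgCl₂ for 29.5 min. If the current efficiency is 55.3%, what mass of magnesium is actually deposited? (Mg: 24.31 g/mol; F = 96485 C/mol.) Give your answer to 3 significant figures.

2.33 g

Q = 18.9 × 1770 = 33450 C
n(e⁻) = 33450 / 96485 = 0.3467 mol
Mg²⁺ + 2e⁻ → Mg, so theoretical m(Mg) = 0.1734 × 24.31 = 4.215 g
Actual mass = 55.3% × 4.215 = 2.33 g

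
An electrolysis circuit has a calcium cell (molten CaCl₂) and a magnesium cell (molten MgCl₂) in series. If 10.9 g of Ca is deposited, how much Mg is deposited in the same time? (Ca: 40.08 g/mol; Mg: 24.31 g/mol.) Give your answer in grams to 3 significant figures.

n(Ca) = 10.9 / 40.08 = 0.2720 mol
Ca²⁺ + 2e⁻ → Ca, so n(e⁻) = 2 × 0.2720 = 0.5440 mol
Since the cells are in series, n(e⁻) in the Mg cell is also 0.5440 mol.
Mg²⁺ + 2e⁻ → Mg, so n(Mg) = 0.5440 / 2 = 0.2720 mol
m(Mg) = 0.2720 × 24.31 = 6.61 g

6.61 g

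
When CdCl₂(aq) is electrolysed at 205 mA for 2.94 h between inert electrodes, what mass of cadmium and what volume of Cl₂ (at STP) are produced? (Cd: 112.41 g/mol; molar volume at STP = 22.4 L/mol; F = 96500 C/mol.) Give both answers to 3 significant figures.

1.26 g Cd; 0.252 L Cl₂

Q = 0.205 × 10584 = 2170 C; n(e⁻) = 2170 / 96500 = 0.02249 mol
Cathode: Cd²⁺ + 2e⁻ → Cd → n(Cd) = 0.02249/2 = 0.01125 mol → 1.26 g
Anode: 2Cl⁻ → Cl₂ + 2e⁻ → n(Cl₂) = 0.02249/2 = 0.01125 mol → 0.252 L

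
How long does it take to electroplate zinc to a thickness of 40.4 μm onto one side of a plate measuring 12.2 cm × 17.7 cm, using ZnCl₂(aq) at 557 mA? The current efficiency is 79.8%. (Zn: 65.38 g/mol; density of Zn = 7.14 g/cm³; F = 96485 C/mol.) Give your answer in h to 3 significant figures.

11.5 h

Plated area = 12.2 × 17.7 = 215.9 cm²
Volume = 215.9 × 40.4×10⁻⁴ cm = 0.8722 cm³
m(Zn) = 0.8722 × 7.14 = 6.228 g
n(Zn) = 6.228 / 65.38 = 0.09526 mol; n(e⁻) = 2 × 0.09526 = 0.1905 mol
Q = 0.1905 × 96485 / 0.798 = 23030 C
t = 23030 / 0.557 = 41350 s = 11.5 h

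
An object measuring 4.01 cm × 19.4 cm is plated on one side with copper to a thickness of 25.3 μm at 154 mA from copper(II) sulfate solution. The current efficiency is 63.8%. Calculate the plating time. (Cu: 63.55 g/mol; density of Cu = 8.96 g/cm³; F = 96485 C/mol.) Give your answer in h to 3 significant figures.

Plated area = 4.01 × 19.4 = 77.79 cm²
Volume = 77.79 × 25.3×10⁻⁴ cm = 0.1968 cm³
m(Cu) = 0.1968 × 8.96 = 1.763 g
n(Cu) = 1.763 / 63.55 = 0.02774 mol; n(e⁻) = 2 × 0.02774 = 0.05548 mol
Q = 0.05548 × 96485 / 0.638 = 8390 C
t = 8390 / 0.154 = 54480 s = 15.1 h

15.1 h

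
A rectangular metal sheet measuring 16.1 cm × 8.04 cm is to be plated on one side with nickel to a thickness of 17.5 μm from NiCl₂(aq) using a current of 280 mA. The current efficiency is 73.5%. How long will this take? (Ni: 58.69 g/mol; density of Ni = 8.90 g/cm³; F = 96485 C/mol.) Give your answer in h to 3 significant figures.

8.95 h

Plated area = 16.1 × 8.04 = 129.4 cm²
Volume = 129.4 × 17.5×10⁻⁴ cm = 0.2265 cm³
m(Ni) = 0.2265 × 8.90 = 2.016 g
n(Ni) = 2.016 / 58.69 = 0.03435 mol; n(e⁻) = 2 × 0.03435 = 0.06870 mol
Q = 0.06870 × 96485 / 0.735 = 9018 C
t = 9018 / 0.280 = 32210 s = 8.95 h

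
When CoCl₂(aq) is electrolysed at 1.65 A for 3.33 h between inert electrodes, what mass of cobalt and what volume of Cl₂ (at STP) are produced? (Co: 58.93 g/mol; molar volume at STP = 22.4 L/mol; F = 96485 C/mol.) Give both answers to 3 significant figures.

6.04 g Co; 2.30 L Cl₂

Q = 1.65 × 11988 = 19780 C; n(e⁻) = 19780 / 96485 = 0.2050 mol
Cathode: Co²⁺ + 2e⁻ → Co → n(Co) = 0.2050/2 = 0.1025 mol → 6.04 g
Anode: 2Cl⁻ → Cl₂ + 2e⁻ → n(Cl₂) = 0.2050/2 = 0.1025 mol → 2.30 L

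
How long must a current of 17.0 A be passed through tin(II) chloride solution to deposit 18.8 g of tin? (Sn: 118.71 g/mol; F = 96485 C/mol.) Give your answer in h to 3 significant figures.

n(Sn) = 18.8 / 118.71 = 0.1584 mol
Sn²⁺ + 2e⁻ → Sn, so n(e⁻) = 2 × 0.1584 = 0.3168 mol
Q = 0.3168 × 96485 = 30570 C
t = Q / I = 30570 / 17.0 = 1798 s = 0.499 h

0.499 h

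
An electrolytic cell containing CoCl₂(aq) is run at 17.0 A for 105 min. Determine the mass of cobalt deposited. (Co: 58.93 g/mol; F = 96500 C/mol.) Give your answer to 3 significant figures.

32.7 g

Q = 17.0 A × 6300 s = 1.071×10^5 C
n(e⁻) = Q/F = 1.071×10^5/96500 = 1.110 mol
Co²⁺ + 2e⁻ → Co, so n(Co) = 1.110 / 2 = 0.5550 mol
m = 0.5550 × 58.93 = 32.7 g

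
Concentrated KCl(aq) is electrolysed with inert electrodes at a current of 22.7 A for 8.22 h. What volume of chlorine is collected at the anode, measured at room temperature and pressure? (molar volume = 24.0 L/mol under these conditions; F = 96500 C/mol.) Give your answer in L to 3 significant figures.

83.5 L

Q = It = 22.7 × 29592 = 6.717×10^5 C
n(e⁻) = Q/F = 6.717×10^5/96500 = 6.961 mol
2Cl⁻ → Cl₂ + 2e⁻, so n(Cl₂) = 6.961 / 2 = 3.481 mol
V = 3.481 × 24.0 = 83.54 L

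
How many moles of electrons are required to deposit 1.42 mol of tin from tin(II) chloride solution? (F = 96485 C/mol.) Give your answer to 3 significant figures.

2.84 mol

Sn²⁺ + 2e⁻ → Sn, so n(e⁻) = 2 × 1.42 = 2.840 mol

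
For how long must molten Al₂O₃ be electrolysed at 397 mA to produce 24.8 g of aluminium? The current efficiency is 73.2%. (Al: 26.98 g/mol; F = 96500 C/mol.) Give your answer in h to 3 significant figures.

254 h

n(Al) = 24.8 / 26.98 = 0.9192 mol
Al³⁺ + 3e⁻ → Al, so n(e⁻) = 3 × 0.9192 = 2.758 mol
Q = 2.758 × 96500 / 0.732 = 3.636×10^5 C
t = Q / I = 3.636×10^5 / 0.397 = 9.159×10^5 s = 254 h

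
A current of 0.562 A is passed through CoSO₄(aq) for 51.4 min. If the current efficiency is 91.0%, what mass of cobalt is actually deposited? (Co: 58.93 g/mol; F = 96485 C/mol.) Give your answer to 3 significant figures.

Q = 0.562 × 3084 = 1733 C
n(e⁻) = 1733 / 96485 = 0.01796 mol
Co²⁺ + 2e⁻ → Co, so theoretical m(Co) = 0.008980 × 58.93 = 0.5292 g
Actual mass = 91.0% × 0.5292 = 0.482 g

0.482 g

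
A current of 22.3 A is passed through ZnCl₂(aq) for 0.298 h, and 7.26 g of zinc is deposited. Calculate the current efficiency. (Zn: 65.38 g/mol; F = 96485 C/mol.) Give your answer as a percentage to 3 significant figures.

Q = 22.3 × 1072.8 = 23920 C
n(e⁻) = 23920 / 96485 = 0.2479 mol
Zn²⁺ + 2e⁻ → Zn, so theoretical n(Zn) = 0.1240 mol → 8.107 g
Efficiency = 7.26 / 8.107 = 0.8955 = 89.6%

89.6%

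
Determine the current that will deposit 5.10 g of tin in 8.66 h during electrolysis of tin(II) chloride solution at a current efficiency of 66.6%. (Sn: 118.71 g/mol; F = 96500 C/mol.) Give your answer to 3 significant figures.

0.399 A

n(Sn) = 5.10 / 118.71 = 0.04296 mol
Sn²⁺ + 2e⁻ → Sn, so n(e⁻) = 2 × 0.04296 = 0.08592 mol
Q = 0.08592 × 96500 / 0.666 = 12450 C
I = Q / t = 12450 / 31176 s = 0.399 A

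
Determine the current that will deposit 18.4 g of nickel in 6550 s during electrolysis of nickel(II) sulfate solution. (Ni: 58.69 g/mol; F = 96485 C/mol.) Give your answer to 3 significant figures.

9.24 A

n(Ni) = 18.4 / 58.69 = 0.3135 mol
Ni²⁺ + 2e⁻ → Ni, so n(e⁻) = 2 × 0.3135 = 0.6270 mol
Q = 0.6270 × 96485 = 60500 C
I = Q / t = 60500 / 6550 s = 9.24 A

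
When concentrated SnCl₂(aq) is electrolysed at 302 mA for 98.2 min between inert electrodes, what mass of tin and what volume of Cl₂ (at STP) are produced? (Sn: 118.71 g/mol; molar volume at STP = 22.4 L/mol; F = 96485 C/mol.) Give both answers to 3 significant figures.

1.09 g Sn; 0.207 L Cl₂

Q = 0.302 × 5892 = 1779 C; n(e⁻) = 1779 / 96485 = 0.01844 mol
Cathode: Sn²⁺ + 2e⁻ → Sn → n(Sn) = 0.01844/2 = 0.009220 mol → 1.09 g
Anode: 2Cl⁻ → Cl₂ + 2e⁻ → n(Cl₂) = 0.01844/2 = 0.009220 mol → 0.207 L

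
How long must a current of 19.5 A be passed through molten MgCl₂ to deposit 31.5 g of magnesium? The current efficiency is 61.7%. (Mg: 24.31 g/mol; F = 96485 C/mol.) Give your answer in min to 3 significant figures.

346 min

n(Mg) = 31.5 / 24.31 = 1.296 mol
Mg²⁺ + 2e⁻ → Mg, so n(e⁻) = 2 × 1.296 = 2.592 mol
Q = 2.592 × 96485 / 0.617 = 4.053×10^5 C
t = Q / I = 4.053×10^5 / 19.5 = 20780 s = 346 min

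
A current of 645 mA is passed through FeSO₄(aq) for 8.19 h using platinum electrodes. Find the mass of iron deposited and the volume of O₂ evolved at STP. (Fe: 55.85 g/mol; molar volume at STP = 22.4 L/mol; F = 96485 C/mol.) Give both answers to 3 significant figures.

Q = 0.645 × 29484 = 19020 C; n(e⁻) = 19020 / 96485 = 0.1971 mol
Cathode: Fe²⁺ + 2e⁻ → Fe → n(Fe) = 0.1971/2 = 0.09855 mol → 5.50 g
Anode: 2H₂O → O₂ + 4H⁺ + 4e⁻ → n(O₂) = 0.1971/4 = 0.04928 mol → 1.10 L

5.50 g Fe; 1.10 L O₂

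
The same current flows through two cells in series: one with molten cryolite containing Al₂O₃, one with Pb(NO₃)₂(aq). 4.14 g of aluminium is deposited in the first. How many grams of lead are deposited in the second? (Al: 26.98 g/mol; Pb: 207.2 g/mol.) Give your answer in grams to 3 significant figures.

n(Al) = 4.14 / 26.98 = 0.1534 mol
Al³⁺ + 3e⁻ → Al, so n(e⁻) = 3 × 0.1534 = 0.4602 mol
The cells are in series, so the same charge (and hence the same n(e⁻) = 0.4602 mol) passes through both.
Pb²⁺ + 2e⁻ → Pb, so n(Pb) = 0.4602 / 2 = 0.2301 mol
m(Pb) = 0.2301 × 207.2 = 47.7 g

47.7 g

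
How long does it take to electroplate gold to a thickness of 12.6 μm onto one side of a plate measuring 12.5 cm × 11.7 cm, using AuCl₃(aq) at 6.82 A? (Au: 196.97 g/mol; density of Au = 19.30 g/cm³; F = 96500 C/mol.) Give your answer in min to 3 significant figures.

12.8 min

Plated area = 12.5 × 11.7 = 146.3 cm²
Volume = 146.3 × 12.6×10⁻⁴ cm = 0.1843 cm³
m(Au) = 0.1843 × 19.30 = 3.557 g
n(Au) = 3.557 / 196.97 = 0.01806 mol; n(e⁻) = 3 × 0.01806 = 0.05418 mol
Q = 0.05418 × 96500 = 5228 C
t = 5228 / 6.82 = 766.6 s = 12.8 min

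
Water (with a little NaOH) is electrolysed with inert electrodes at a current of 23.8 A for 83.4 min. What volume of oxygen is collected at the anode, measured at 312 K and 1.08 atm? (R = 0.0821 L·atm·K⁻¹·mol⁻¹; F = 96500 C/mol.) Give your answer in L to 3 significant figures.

7.32 L

Q = It = 23.8 × 5004 = 1.191×10^5 C
n(e⁻) = Q/F = 1.191×10^5/96500 = 1.234 mol
2H₂O → O₂ + 4H⁺ + 4e⁻, so n(O₂) = 1.234 / 4 = 0.3085 mol
V = nRT/P = 0.3085 × 0.0821 × 312 / 1.08 = 7.317 L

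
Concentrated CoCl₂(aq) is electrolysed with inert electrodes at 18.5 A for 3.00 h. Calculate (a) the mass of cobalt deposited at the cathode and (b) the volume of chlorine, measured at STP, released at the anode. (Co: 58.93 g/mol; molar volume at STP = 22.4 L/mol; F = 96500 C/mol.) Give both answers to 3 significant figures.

Q = 18.5 × 10800 = 1.998×10^5 C; n(e⁻) = 1.998×10^5 / 96500 = 2.070 mol
Cathode: Co²⁺ + 2e⁻ → Co → n(Co) = 2.070/2 = 1.035 mol → 61.0 g
Anode: 2Cl⁻ → Cl₂ + 2e⁻ → n(Cl₂) = 2.070/2 = 1.035 mol → 23.2 L

61.0 g Co; 23.2 L Cl₂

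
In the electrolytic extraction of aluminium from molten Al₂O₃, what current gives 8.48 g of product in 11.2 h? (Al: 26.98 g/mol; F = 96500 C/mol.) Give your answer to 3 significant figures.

n(Al) = 8.48 / 26.98 = 0.3143 mol
Al³⁺ + 3e⁻ → Al, so n(e⁻) = 3 × 0.3143 = 0.9429 mol
Q = 0.9429 × 96500 = 90990 C
I = Q / t = 90990 / 40320 s = 2.26 A

2.26 A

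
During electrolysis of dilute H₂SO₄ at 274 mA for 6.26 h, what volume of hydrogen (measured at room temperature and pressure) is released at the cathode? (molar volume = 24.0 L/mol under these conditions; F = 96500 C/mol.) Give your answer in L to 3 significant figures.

Charge passed = 0.274 × 22536 = 6175 C
n(e⁻) = 6175 / 96500 = 0.06399 mol
2H⁺ + 2e⁻ → H₂, so n(H₂) = 0.06399 / 2 = 0.03200 mol
V = 0.03200 × 24.0 = 0.7680 L

0.768 L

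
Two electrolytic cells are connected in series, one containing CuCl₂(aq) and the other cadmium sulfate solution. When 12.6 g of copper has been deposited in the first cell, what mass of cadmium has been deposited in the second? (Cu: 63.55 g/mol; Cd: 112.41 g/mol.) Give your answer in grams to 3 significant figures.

22.3 g

n(Cu) = 12.6 / 63.55 = 0.1983 mol
Cu²⁺ + 2e⁻ → Cu, so n(e⁻) = 2 × 0.1983 = 0.3966 mol
In series, the same 0.3966 mol of electrons flows through the second cell.
Cd²⁺ + 2e⁻ → Cd, so n(Cd) = 0.3966 / 2 = 0.1983 mol
m(Cd) = 0.1983 × 112.41 = 22.3 g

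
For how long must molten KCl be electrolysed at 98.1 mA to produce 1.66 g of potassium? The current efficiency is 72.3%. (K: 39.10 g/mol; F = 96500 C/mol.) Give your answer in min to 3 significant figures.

n(K) = 1.66 / 39.10 = 0.04246 mol
K⁺ + e⁻ → K, so n(e⁻) = 0.04246 mol
Q = 0.04246 × 96500 / 0.723 = 5667 C
t = Q / I = 5667 / 0.0981 = 57770 s = 963 min

963 min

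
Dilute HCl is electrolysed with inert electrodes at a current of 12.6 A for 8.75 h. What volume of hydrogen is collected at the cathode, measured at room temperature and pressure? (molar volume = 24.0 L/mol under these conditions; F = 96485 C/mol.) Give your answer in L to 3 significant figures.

49.4 L

Q = 12.6 A × 31500 s = 3.969×10^5 C
Moles of electrons = 3.969×10^5 / 96485 = 4.114 mol
2H⁺ + 2e⁻ → H₂, so n(H₂) = 4.114 / 2 = 2.057 mol
V = 2.057 × 24.0 = 49.37 L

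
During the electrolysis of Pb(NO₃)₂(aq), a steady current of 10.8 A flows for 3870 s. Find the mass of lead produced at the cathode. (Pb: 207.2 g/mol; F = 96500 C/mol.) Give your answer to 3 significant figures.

44.9 g

Q = 10.8 A × 3870 s = 41800 C
n(e⁻) = 41800 / 96500 = 0.4332 mol
Pb²⁺ + 2e⁻ → Pb, so n(Pb) = 0.4332 / 2 = 0.2166 mol
m = 0.2166 × 207.2 = 44.9 g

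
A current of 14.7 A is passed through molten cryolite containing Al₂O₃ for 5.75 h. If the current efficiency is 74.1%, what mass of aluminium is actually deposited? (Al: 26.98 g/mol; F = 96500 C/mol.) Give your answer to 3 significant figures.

21.0 g

Q = 14.7 × 20700 = 3.043×10^5 C
n(e⁻) = 3.043×10^5 / 96500 = 3.153 mol
Al³⁺ + 3e⁻ → Al, so theoretical m(Al) = 1.051 × 26.98 = 28.36 g
Actual mass = 74.1% × 28.36 = 21.0 g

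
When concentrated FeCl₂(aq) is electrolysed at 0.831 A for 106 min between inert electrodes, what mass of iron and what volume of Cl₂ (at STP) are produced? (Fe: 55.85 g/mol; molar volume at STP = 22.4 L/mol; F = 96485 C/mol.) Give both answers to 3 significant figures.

1.53 g Fe; 0.614 L Cl₂

Q = 0.831 × 6360 = 5285 C; n(e⁻) = 5285 / 96485 = 0.05478 mol
Cathode: Fe²⁺ + 2e⁻ → Fe → n(Fe) = 0.05478/2 = 0.02739 mol → 1.53 g
Anode: 2Cl⁻ → Cl₂ + 2e⁻ → n(Cl₂) = 0.05478/2 = 0.02739 mol → 0.614 L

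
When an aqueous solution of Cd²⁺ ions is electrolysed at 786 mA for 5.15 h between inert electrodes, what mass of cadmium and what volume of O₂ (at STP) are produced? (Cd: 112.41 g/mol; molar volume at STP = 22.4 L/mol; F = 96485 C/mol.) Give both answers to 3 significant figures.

8.49 g Cd; 0.846 L O₂

Q = 0.786 × 18540 = 14570 C; n(e⁻) = 14570 / 96485 = 0.1510 mol
Cathode: Cd²⁺ + 2e⁻ → Cd → n(Cd) = 0.1510/2 = 0.07550 mol → 8.49 g
Anode: 2H₂O → O₂ + 4H⁺ + 4e⁻ → n(O₂) = 0.1510/4 = 0.03775 mol → 0.846 L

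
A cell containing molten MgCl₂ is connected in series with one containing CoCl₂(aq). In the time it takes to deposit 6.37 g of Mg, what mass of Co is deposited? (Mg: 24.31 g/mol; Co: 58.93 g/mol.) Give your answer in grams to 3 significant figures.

15.4 g

n(Mg) = 6.37 / 24.31 = 0.2620 mol
Mg²⁺ + 2e⁻ → Mg, so n(e⁻) = 2 × 0.2620 = 0.5240 mol
The cells are in series, so the same charge (and hence the same n(e⁻) = 0.5240 mol) passes through both.
Co²⁺ + 2e⁻ → Co, so n(Co) = 0.5240 / 2 = 0.2620 mol
m(Co) = 0.2620 × 58.93 = 15.4 g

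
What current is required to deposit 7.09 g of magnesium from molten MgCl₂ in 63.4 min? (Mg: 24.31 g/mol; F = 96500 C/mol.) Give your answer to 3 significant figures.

n(Mg) = 7.09 / 24.31 = 0.2916 mol
Mg²⁺ + 2e⁻ → Mg, so n(e⁻) = 2 × 0.2916 = 0.5832 mol
Q = 0.5832 × 96500 = 56280 C
I = Q / t = 56280 / 3804 s = 14.8 A

14.8 A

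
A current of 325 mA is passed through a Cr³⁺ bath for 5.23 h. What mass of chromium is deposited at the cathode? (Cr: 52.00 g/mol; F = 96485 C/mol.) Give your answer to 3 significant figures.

1.10 g

Charge passed = 0.325 × 18828 = 6119 C
n(e⁻) = 6119 / 96485 = 0.06342 mol
Cr³⁺ + 3e⁻ → Cr, so n(Cr) = 0.06342 / 3 = 0.02114 mol
m = 0.02114 × 52.00 = 1.10 g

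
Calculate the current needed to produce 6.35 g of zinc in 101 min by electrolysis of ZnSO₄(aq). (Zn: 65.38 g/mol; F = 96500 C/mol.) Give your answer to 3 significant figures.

n(Zn) = 6.35 / 65.38 = 0.09712 mol
Zn²⁺ + 2e⁻ → Zn, so n(e⁻) = 2 × 0.09712 = 0.1942 mol
Q = 0.1942 × 96500 = 18740 C
I = Q / t = 18740 / 6060 s = 3.09 A

3.09 A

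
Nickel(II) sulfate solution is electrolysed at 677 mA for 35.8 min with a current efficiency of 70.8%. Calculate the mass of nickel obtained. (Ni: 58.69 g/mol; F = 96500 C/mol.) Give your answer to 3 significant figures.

0.313 g

Q = 0.677 × 2148 = 1454 C
n(e⁻) = 1454 / 96500 = 0.01507 mol
Ni²⁺ + 2e⁻ → Ni, so theoretical m(Ni) = 0.007535 × 58.69 = 0.4422 g
Actual mass = 70.8% × 0.4422 = 0.313 g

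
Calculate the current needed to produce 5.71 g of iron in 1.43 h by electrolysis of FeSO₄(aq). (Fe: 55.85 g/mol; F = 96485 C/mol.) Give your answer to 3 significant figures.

3.83 A

n(Fe) = 5.71 / 55.85 = 0.1022 mol
Fe²⁺ + 2e⁻ → Fe, so n(e⁻) = 2 × 0.1022 = 0.2044 mol
Q = 0.2044 × 96485 = 19720 C
I = Q / t = 19720 / 5148 s = 3.83 A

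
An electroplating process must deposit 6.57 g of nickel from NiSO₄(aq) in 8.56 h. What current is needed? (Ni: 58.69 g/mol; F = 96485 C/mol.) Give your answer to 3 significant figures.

0.701 A

n(Ni) = 6.57 / 58.69 = 0.1119 mol
Ni²⁺ + 2e⁻ → Ni, so n(e⁻) = 2 × 0.1119 = 0.2238 mol
Q = 0.2238 × 96485 = 21590 C
I = Q / t = 21590 / 30816 s = 0.701 A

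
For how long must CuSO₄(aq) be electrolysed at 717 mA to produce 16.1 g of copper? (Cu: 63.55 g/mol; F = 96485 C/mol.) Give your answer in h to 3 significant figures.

18.9 h

n(Cu) = 16.1 / 63.55 = 0.2533 mol
Cu²⁺ + 2e⁻ → Cu, so n(e⁻) = 2 × 0.2533 = 0.5066 mol
Q = 0.5066 × 96485 = 48880 C
t = Q / I = 48880 / 0.717 = 68170 s = 18.9 h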